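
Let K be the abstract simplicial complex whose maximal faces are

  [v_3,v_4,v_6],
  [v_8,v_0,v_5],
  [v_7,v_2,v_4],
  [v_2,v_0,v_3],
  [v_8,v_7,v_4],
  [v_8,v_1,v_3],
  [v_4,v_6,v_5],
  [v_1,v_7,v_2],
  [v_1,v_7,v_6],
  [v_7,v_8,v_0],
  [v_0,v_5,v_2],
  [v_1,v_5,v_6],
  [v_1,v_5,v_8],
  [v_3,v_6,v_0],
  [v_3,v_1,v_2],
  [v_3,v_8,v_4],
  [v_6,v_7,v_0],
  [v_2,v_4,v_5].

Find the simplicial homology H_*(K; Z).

H_0 = Z,  H_1 = Z^2,  H_2 = Z.

We work with the vertex ordering v_0 < v_1 < v_2 < v_3 < v_4 < v_5 < v_6 < v_7 < v_8. The simplices of K, each written with vertices in increasing order, are:

  0-simplices (9): [v_0], [v_1], [v_2], [v_3], [v_4], [v_5], [v_6], [v_7], [v_8]
  1-simplices (27): (27 of them)
  2-simplices (18): (18 of them)

giving chain groups C_0 ≅ Z^9, C_1 ≅ Z^27, C_2 ≅ Z^18.

The boundary map ∂_1: C_1 → C_0 maps an edge to its endpoints' difference, ∂[p,q] = q − p.
The resulting 9×27 matrix has rank 8, and its Smith normal form has invariant factors (1,1,1,1,1,1,1,1).

Boundary ∂_2: C_2 → C_1 maps a triangle to the signed sum of its edges. For instance
  ∂[v_3,v_4,v_8] = [v_4,v_8] − [v_3,v_8] + [v_3,v_4],
  ∂[v_1,v_2,v_3] = [v_2,v_3] − [v_1,v_3] + [v_1,v_2].
As a 27×18 matrix over Z this has rank 17, with invariant factors (1,1,1,1,1,1,1,1,1,1,1,1,1,1,1,1,1).

Reading off H_k = ker ∂_k / im ∂_{k+1}:

  H_0: rank C_0 − rank ∂_1 = 9 − 8 = 1, and the invariant factors of ∂_1 are all 1, so H_0 = Z.
  H_1: rank ker ∂_1 − rank ∂_2 = (27 − 8) − 17 = 2, and the invariant factors of ∂_2 are all 1, so H_1 = Z^2.
  H_2: rank ker ∂_2 − rank ∂_3 = (18 − 17) − 0 = 1, and there is no ∂_3, so H_2 = Z.

As a check, the Euler characteristic is 9 − 27 + 18 = 0, which agrees with 1 − 2 + 1 = 0.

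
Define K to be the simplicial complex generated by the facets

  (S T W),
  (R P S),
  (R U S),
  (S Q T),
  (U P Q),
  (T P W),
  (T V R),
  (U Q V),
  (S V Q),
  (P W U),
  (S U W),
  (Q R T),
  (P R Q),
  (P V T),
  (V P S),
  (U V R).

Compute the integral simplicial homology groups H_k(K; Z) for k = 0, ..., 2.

Order the vertices as P < Q < R < S < T < U < V < W. Listing each simplex with vertices in this order, K has dimension 2 with simplices:

  0-simplices (8): P, Q, R, S, T, U, V, W
  1-simplices (24): PQ, PR, PS, PT, PU, PV, PW, QR, QS, QT, QU, QV, RS, RT, RU, RV, ST, SU, SV, SW, TV, TW, UV, UW
  2-simplices (16): PQR, PQU, PRS, PSV, PTV, PTW, PUW, QRT, QST, QSV, QUV, RSU, RTV, RUV, STW, SUW

so the chain groups are C_0 ≅ Z^8, C_1 ≅ Z^24, C_2 ≅ Z^16.

The boundary map ∂_1: C_1 → C_0 is given by ∂[p,q] = [q] − [p]. For instance
  ∂TW = W − T.
The 8×24 boundary matrix has rank 7 and Smith normal form diag(1,1,1,1,1,1,1).

The boundary map ∂_2: C_2 → C_1 acts by ∂[p,q,r] = [q,r] − [p,r] + [p,q]. For instance
  ∂SUW = UW − SW + SU,
  ∂QRT = RT − QT + QR.
This gives a 24×16 integer matrix of rank 15; reducing to Smith normal form yields diagonal entries (1,1,1,1,1,1,1,1,1,1,1,1,1,1,1).

From H_k ≅ ker(∂_k) / im(∂_{k+1}) we obtain:

  H_0: rank C_0 − rank ∂_1 = 8 − 7 = 1, and the invariant factors of ∂_1 are all 1, so H_0 ≅ Z.
  H_1: rank ker ∂_1 − rank ∂_2 = (24 − 7) − 15 = 2, and the invariant factors of ∂_2 are all 1, so H_1 ≅ Z^2.
  H_2: rank ker ∂_2 − rank ∂_3 = (16 − 15) − 0 = 1, and there is no ∂_3, so H_2 ≅ Z.

H_0 = Z,  H_1 = Z^2,  H_2 = Z.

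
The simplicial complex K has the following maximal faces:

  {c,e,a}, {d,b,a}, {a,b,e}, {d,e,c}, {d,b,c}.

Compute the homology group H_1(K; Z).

Fix the vertex order a < b < c < d < e and write every simplex with vertices in increasing order. Then dim K = 2 and the simplices of K are:

  0-simplices (5): a, b, c, d, e
  1-simplices (10): ab, ac, ad, ae, bc, bd, be, cd, ce, de
  2-simplices (5): abd, abe, ace, bcd, cde

so the chain groups are C_0 ≅ Z^5, C_1 ≅ Z^10, C_2 ≅ Z^5.

∂_1: C_1 → C_0 sends each edge [p,q] (with p < q) to q − p.
This gives a 5×10 integer matrix of rank 4; reducing to Smith normal form yields diagonal entries (1,1,1,1).

Boundary ∂_2: C_2 → C_1 sends each 2-simplex [p,q,r] to [q,r] − [p,r] + [p,q]. For instance
  ∂abe = be − ae + ab,
  ∂bcd = cd − bd + bc.
The 10×5 boundary matrix has rank 5 and Smith normal form diag(1,1,1,1,1).

Reading off H_k = ker ∂_k / im ∂_{k+1}:

  H_1: rank ker ∂_1 − rank ∂_2 = (10 − 4) − 5 = 1, and the invariant factors of ∂_2 are all 1, so H_1 = Z.

H_1 ≅ Z.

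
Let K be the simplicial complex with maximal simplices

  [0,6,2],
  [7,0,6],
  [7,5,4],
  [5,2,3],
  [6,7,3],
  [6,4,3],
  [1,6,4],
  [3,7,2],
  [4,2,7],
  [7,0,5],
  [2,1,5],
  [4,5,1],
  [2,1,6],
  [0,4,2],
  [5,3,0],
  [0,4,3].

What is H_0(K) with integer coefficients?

Take the total order 0 < 1 < 2 < 3 < 4 < 5 < 6 < 7 on the vertex set. Then K (dimension 2) consists of the simplices:

  0-simplices (8): [0], [1], [2], [3], [4], [5], [6], [7]
  1-simplices (24): (24 of them)
  2-simplices (16): [0,2,4], [0,2,6], [0,3,4], [0,3,5], [0,5,7], [0,6,7], [1,2,5], [1,2,6], [1,4,5], [1,4,6], [2,3,5], [2,3,7], [2,4,7], [3,4,6], [3,6,7], [4,5,7]

so the chain groups are C_0 ≅ Z^8, C_1 ≅ Z^24, C_2 ≅ Z^16.

∂_1: C_1 → C_0 sends each edge [p,q] (with p < q) to q − p. For instance
  ∂[6,7] = [7] − [6].
This gives a 8×24 integer matrix of rank 7; reducing to Smith normal form yields diagonal entries (1,1,1,1,1,1,1).

∂_2: C_2 → C_1 sends each 2-simplex [p,q,r] to [q,r] − [p,r] + [p,q]. For instance
  ∂[0,6,7] = [6,7] − [0,7] + [0,6],
  ∂[0,2,4] = [2,4] − [0,4] + [0,2].
As a 24×16 matrix over Z this has rank 15, with invariant factors (1,1,1,1,1,1,1,1,1,1,1,1,1,1,1).

Computing H_k = (kernel of ∂_k) / (image of ∂_{k+1}):

  H_0: rank C_0 − rank ∂_1 = 8 − 7 = 1, and the invariant factors of ∂_1 are all 1, so H_0 = Z.

(K is a triangulation of the torus T^2.)

H_0 = Z.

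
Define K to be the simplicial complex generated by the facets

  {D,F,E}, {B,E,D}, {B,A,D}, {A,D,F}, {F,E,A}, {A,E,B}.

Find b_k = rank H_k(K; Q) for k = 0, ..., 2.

b_0 = 1, b_1 = 0, b_2 = 1.

K has 5 vertices, 9 edges, 6 triangles.
rank ∂_0 = 0, rank ∂_1 = 4 ⇒ b_0 = 5 − 0 − 4 = 1; all invariant factors of ∂_1 are 1 so no torsion. So H_0 ≅ Z.
rank ∂_1 = 4, rank ∂_2 = 5 ⇒ b_1 = 9 − 4 − 5 = 0; all invariant factors of ∂_2 are 1 so no torsion. So H_1 ≅ 0.
rank ∂_2 = 5, rank ∂_3 = 0 ⇒ b_2 = 6 − 5 − 0 = 1. So H_2 ≅ Z.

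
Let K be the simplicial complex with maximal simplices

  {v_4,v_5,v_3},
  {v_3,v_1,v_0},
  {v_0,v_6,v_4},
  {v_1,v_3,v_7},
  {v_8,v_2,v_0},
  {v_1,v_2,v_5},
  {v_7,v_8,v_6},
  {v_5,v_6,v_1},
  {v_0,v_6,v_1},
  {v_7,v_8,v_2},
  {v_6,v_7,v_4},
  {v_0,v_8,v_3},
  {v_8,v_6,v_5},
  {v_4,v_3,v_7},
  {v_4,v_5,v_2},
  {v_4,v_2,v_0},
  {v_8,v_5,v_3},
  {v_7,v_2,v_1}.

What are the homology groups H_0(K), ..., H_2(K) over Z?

H_0 = Z,  H_1 = Z^2,  H_2 = Z.

Order the vertices as v_0 < v_1 < v_2 < v_3 < v_4 < v_5 < v_6 < v_7 < v_8. Listing each simplex with vertices in this order, K has dimension 2 with simplices:

  0-simplices (9): [v_0], [v_1], [v_2], [v_3], [v_4], [v_5], [v_6], [v_7], [v_8]
  1-simplices (27): (27 of them)
  2-simplices (18): (18 of them)

giving chain groups C_0 ≅ Z^9, C_1 ≅ Z^27, C_2 ≅ Z^18.

The boundary map ∂_1: C_1 → C_0 sends each edge [p,q] (with p < q) to q − p. For instance
  ∂[v_3,v_4] = [v_4] − [v_3].
The resulting 9×27 matrix has rank 8, and its Smith normal form has invariant factors (1,1,1,1,1,1,1,1).

Boundary ∂_2: C_2 → C_1 sends each 2-simplex [p,q,r] to [q,r] − [p,r] + [p,q]. For instance
  ∂[v_0,v_4,v_6] = [v_4,v_6] − [v_0,v_6] + [v_0,v_4],
  ∂[v_0,v_1,v_3] = [v_1,v_3] − [v_0,v_3] + [v_0,v_1].
As a 27×18 matrix over Z this has rank 17, with invariant factors (1,1,1,1,1,1,1,1,1,1,1,1,1,1,1,1,1).

Now H_k = ker ∂_k / im ∂_{k+1}, so:

  H_0: rank C_0 − rank ∂_1 = 9 − 8 = 1, and the invariant factors of ∂_1 are all 1, so H_0 ≅ Z.
  H_1: rank ker ∂_1 − rank ∂_2 = (27 − 8) − 17 = 2, and the invariant factors of ∂_2 are all 1, so H_1 ≅ Z^2.
  H_2: rank ker ∂_2 − rank ∂_3 = (18 − 17) − 0 = 1, and there is no ∂_3, so H_2 ≅ Z.

As a check, the Euler characteristic is 9 − 27 + 18 = 0, which agrees with 1 − 2 + 1 = 0.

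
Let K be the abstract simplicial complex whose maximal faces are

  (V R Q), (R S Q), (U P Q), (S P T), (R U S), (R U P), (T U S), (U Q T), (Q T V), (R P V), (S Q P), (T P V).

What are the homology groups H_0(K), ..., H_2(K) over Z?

We work with the vertex ordering P < Q < R < S < T < U < V. The simplices of K, each written with vertices in increasing order, are:

  0-simplices (7): P, Q, R, S, T, U, V
  1-simplices (18): PQ, PR, PS, PT, PU, PV, QR, QS, QT, QU, QV, RS, RU, RV, ST, SU, TU, TV
  2-simplices (12): PQS, PQU, PRU, PRV, PST, PTV, QRS, QRV, QTU, QTV, RSU, STU

so the chain groups are C_0 ≅ Z^7, C_1 ≅ Z^18, C_2 ≅ Z^12.

Boundary ∂_1: C_1 → C_0 is given by ∂[p,q] = [q] − [p]. For instance
  ∂SU = U − S.
The 7×18 boundary matrix has rank 6 and Smith normal form diag(1,1,1,1,1,1).

The boundary map ∂_2: C_2 → C_1 maps a triangle to the signed sum of its edges. For instance
  ∂QTV = TV − QV + QT,
  ∂PQS = QS − PS + PQ.
This gives a 18×12 integer matrix of rank 12; reducing to Smith normal form yields diagonal entries (1,1,1,1,1,1,1,1,1,1,1,2).

From H_k ≅ ker(∂_k) / im(∂_{k+1}) we obtain:

  H_0: rank C_0 − rank ∂_1 = 7 − 6 = 1, and the invariant factors of ∂_1 are all 1, so H_0 ≅ Z.
  H_1: rank ker ∂_1 − rank ∂_2 = (18 − 6) − 12 = 0, and ∂_2 has invariant factor 2 > 1, so H_1 ≅ Z/2Z.
  H_2: rank ker ∂_2 − rank ∂_3 = (12 − 12) − 0 = 0, and there is no ∂_3, so H_2 ≅ 0.

As a check, the Euler characteristic is 7 − 18 + 12 = 1, which agrees with 1 − 0 + 0 = 1.

H_0 = Z,  H_1 = Z/2Z,  H_2 = 0.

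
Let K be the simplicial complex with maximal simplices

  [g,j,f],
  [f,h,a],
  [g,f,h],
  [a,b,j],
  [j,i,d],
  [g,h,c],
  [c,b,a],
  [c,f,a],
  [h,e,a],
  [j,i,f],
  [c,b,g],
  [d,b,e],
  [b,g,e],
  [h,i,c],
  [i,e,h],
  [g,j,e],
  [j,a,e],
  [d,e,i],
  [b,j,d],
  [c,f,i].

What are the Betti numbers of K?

b_0 = 1, b_1 = 1, b_2 = 0.

We work with the vertex ordering a < b < c < d < e < f < g < h < i < j. The simplices of K, each written with vertices in increasing order, are:

  0-simplices (10): a, b, c, d, e, f, g, h, i, j
  1-simplices (30): ab, ac, ae, af, ah, aj, bc, bd, be, bg, bj, cf, cg, ch, ci, de, di, dj, eg, eh, ei, ej, fg, fh, fi, fj, gh, gj, hi, ij
  2-simplices (20): abc, abj, acf, aeh, aej, afh, bcg, bde, bdj, beg, cfi, cgh, chi, dei, dij, egj, ehi, fgh, fgj, fij

giving chain groups C_0 ≅ Z^10, C_1 ≅ Z^30, C_2 ≅ Z^20.

∂_1: C_1 → C_0 sends each edge [p,q] (with p < q) to q − p.
The resulting 10×30 matrix has rank 9, and its Smith normal form has invariant factors (1,1,1,1,1,1,1,1,1).

∂_2: C_2 → C_1 acts by ∂[p,q,r] = [q,r] − [p,r] + [p,q]. For instance
  ∂bcg = cg − bg + bc,
  ∂bde = de − be + bd.
This gives a 30×20 integer matrix of rank 20; reducing to Smith normal form yields diagonal entries (1,1,1,1,1,1,1,1,1,1,1,1,1,1,1,1,1,1,1,2).

Reading off H_k = ker ∂_k / im ∂_{k+1}:

  H_0: rank C_0 − rank ∂_1 = 10 − 9 = 1, and the invariant factors of ∂_1 are all 1, so H_0 ≅ Z.
  H_1: rank ker ∂_1 − rank ∂_2 = (30 − 9) − 20 = 1, and ∂_2 has invariant factor 2 > 1, so H_1 ≅ Z ⊕ Z/2Z.
  H_2: rank ker ∂_2 − rank ∂_3 = (20 − 20) − 0 = 0, and there is no ∂_3, so H_2 ≅ 0.

As a check, the Euler characteristic is 10 − 30 + 20 = 0, which agrees with 1 − 1 + 0 = 0.

Hence the Betti numbers are b_0 = 1, b_1 = 1, b_2 = 0.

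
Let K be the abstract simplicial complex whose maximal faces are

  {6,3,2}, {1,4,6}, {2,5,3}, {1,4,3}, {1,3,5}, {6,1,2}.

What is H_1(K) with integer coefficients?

H_1 = Z.

Take the total order 1 < 2 < 3 < 4 < 5 < 6 on the vertex set. Then K (dimension 2) consists of the simplices:

  0-simplices (6): [1], [2], [3], [4], [5], [6]
  1-simplices (12): [1,2], [1,3], [1,4], [1,5], [1,6], [2,3], [2,5], [2,6], [3,4], [3,5], [3,6], [4,6]
  2-simplices (6): [1,2,6], [1,3,4], [1,3,5], [1,4,6], [2,3,5], [2,3,6]

giving chain groups C_0 ≅ Z^6, C_1 ≅ Z^12, C_2 ≅ Z^6.

Boundary ∂_1: C_1 → C_0 is given by ∂[p,q] = [q] − [p].
This gives a 6×12 integer matrix of rank 5; reducing to Smith normal form yields diagonal entries (1,1,1,1,1).

∂_2: C_2 → C_1 acts by ∂[p,q,r] = [q,r] − [p,r] + [p,q]. For instance
  ∂[2,3,5] = [3,5] − [2,5] + [2,3],
  ∂[1,2,6] = [2,6] − [1,6] + [1,2].
The resulting 12×6 matrix has rank 6, and its Smith normal form has invariant factors (1,1,1,1,1,1).

Reading off H_k = ker ∂_k / im ∂_{k+1}:

  H_1: rank ker ∂_1 − rank ∂_2 = (12 − 5) − 6 = 1, and the invariant factors of ∂_2 are all 1, so H_1 = Z.

(K is a triangulation of the cylinder S^1 x I.)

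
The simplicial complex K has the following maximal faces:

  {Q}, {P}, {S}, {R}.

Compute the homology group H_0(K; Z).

We work with the vertex ordering P < Q < R < S. The simplices of K, each written with vertices in increasing order, are:

  0-simplices (4): P, Q, R, S

so the chain groups are C_0 ≅ Z^4.

From H_k ≅ ker(∂_k) / im(∂_{k+1}) we obtain:

  H_0: rank C_0 − rank ∂_1 = 4 − 0 = 4, and there is no ∂_1, so H_0 ≅ Z^4.

H_0 ≅ Z^4.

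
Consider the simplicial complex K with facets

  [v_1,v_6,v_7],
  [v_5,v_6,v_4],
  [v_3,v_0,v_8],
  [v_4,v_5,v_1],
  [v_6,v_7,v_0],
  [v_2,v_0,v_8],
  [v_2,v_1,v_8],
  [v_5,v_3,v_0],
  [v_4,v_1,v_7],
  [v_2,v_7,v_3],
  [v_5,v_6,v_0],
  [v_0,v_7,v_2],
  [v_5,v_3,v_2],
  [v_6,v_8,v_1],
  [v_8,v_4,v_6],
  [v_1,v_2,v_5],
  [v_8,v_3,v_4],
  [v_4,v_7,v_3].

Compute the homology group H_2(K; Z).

We work with the vertex ordering v_0 < v_1 < v_2 < v_3 < v_4 < v_5 < v_6 < v_7 < v_8. The simplices of K, each written with vertices in increasing order, are:

  0-simplices (9): [v_0], [v_1], [v_2], [v_3], [v_4], [v_5], [v_6], [v_7], [v_8]
  1-simplices (27): (27 of them)
  2-simplices (18): (18 of them)

Hence C_0 ≅ Z^9, C_1 ≅ Z^27, C_2 ≅ Z^18.

Boundary ∂_1: C_1 → C_0 maps an edge to its endpoints' difference, ∂[p,q] = q − p. For instance
  ∂[v_2,v_3] = [v_3] − [v_2].
As a 9×27 matrix over Z this has rank 8, with invariant factors (1,1,1,1,1,1,1,1).

∂_2: C_2 → C_1 sends each 2-simplex [p,q,r] to [q,r] − [p,r] + [p,q]. For instance
  ∂[v_0,v_6,v_7] = [v_6,v_7] − [v_0,v_7] + [v_0,v_6],
  ∂[v_1,v_4,v_7] = [v_4,v_7] − [v_1,v_7] + [v_1,v_4].
The 27×18 boundary matrix has rank 18 and Smith normal form diag(1,1,1,1,1,1,1,1,1,1,1,1,1,1,1,1,1,2).

From H_k ≅ ker(∂_k) / im(∂_{k+1}) we obtain:

  H_2: rank ker ∂_2 − rank ∂_3 = (18 − 18) − 0 = 0, and there is no ∂_3, so H_2 = 0.

H_2 = 0.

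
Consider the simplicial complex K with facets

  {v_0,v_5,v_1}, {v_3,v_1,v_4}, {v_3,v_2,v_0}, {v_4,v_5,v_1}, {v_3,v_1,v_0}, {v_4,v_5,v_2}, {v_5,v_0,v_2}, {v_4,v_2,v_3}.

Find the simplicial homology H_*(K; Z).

H_0 ≅ Z,  H_1 = 0,  H_2 ≅ Z.

K has 6 vertices, 12 edges, 8 triangles.
rank ∂_0 = 0, rank ∂_1 = 5 ⇒ b_0 = 6 − 0 − 5 = 1; all invariant factors of ∂_1 are 1 so no torsion. So H_0 ≅ Z.
rank ∂_1 = 5, rank ∂_2 = 7 ⇒ b_1 = 12 − 5 − 7 = 0; all invariant factors of ∂_2 are 1 so no torsion. So H_1 ≅ 0.
rank ∂_2 = 7, rank ∂_3 = 0 ⇒ b_2 = 8 − 7 − 0 = 1. So H_2 ≅ Z.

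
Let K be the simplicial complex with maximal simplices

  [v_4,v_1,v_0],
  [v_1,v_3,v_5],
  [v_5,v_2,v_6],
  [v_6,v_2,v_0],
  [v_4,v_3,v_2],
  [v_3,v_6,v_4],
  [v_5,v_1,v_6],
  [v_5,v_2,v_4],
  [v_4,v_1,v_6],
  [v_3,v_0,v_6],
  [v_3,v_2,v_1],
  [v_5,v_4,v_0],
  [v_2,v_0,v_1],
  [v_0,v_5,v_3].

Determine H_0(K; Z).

H_0 ≅ Z.

We work with the vertex ordering v_0 < v_1 < v_2 < v_3 < v_4 < v_5 < v_6. The simplices of K, each written with vertices in increasing order, are:

  0-simplices (7): [v_0], [v_1], [v_2], [v_3], [v_4], [v_5], [v_6]
  1-simplices (21): (21 of them)
  2-simplices (14): (14 of them)

giving chain groups C_0 ≅ Z^7, C_1 ≅ Z^21, C_2 ≅ Z^14.

∂_1: C_1 → C_0 maps an edge to its endpoints' difference, ∂[p,q] = q − p.
The 7×21 boundary matrix has rank 6 and Smith normal form diag(1,1,1,1,1,1).

Boundary ∂_2: C_2 → C_1 sends each 2-simplex [p,q,r] to [q,r] − [p,r] + [p,q]. For instance
  ∂[v_0,v_1,v_2] = [v_1,v_2] − [v_0,v_2] + [v_0,v_1],
  ∂[v_0,v_3,v_5] = [v_3,v_5] − [v_0,v_5] + [v_0,v_3].
The 21×14 boundary matrix has rank 13 and Smith normal form diag(1,1,1,1,1,1,1,1,1,1,1,1,1).

Reading off H_k = ker ∂_k / im ∂_{k+1}:

  H_0: rank C_0 − rank ∂_1 = 7 − 6 = 1, and the invariant factors of ∂_1 are all 1, so H_0 ≅ Z.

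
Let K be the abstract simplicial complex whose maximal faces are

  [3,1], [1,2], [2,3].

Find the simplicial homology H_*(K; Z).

H_0 = Z,  H_1 = Z.

Fix the vertex order 1 < 2 < 3 and write every simplex with vertices in increasing order. Then dim K = 1 and the simplices of K are:

  0-simplices (3): [1], [2], [3]
  1-simplices (3): [1,2], [1,3], [2,3]

giving chain groups C_0 ≅ Z^3, C_1 ≅ Z^3.

Boundary ∂_1: C_1 → C_0 sends each edge [p,q] (with p < q) to q − p. For instance
  ∂[1,2] = [2] − [1].
The 3×3 boundary matrix has rank 2 and Smith normal form diag(1,1).

Computing H_k = (kernel of ∂_k) / (image of ∂_{k+1}):

  H_0: rank C_0 − rank ∂_1 = 3 − 2 = 1, and the invariant factors of ∂_1 are all 1, so H_0 ≅ Z.
  H_1: rank ker ∂_1 − rank ∂_2 = (3 − 2) − 0 = 1, and there is no ∂_2, so H_1 ≅ Z.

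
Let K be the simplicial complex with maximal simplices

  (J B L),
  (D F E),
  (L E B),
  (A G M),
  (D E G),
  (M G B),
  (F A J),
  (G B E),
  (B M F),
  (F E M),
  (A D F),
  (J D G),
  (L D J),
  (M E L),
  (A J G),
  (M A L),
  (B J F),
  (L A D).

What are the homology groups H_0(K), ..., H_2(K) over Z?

Take the total order A < B < D < E < F < G < J < L < M on the vertex set. Then K (dimension 2) consists of the simplices:

  0-simplices (9): A, B, D, E, F, G, J, L, M
  1-simplices (27): AD, AF, AG, AJ, AL, AM, BE, BF, BG, BJ, BL, BM, DE, DF, DG, DJ, DL, EF, EG, EL, EM, FJ, FM, GJ, GM, JL, LM
  2-simplices (18): ADF, ADL, AFJ, AGJ, AGM, ALM, BEG, BEL, BFJ, BFM, BGM, BJL, DEF, DEG, DGJ, DJL, EFM, ELM

so the chain groups are C_0 ≅ Z^9, C_1 ≅ Z^27, C_2 ≅ Z^18.

Boundary ∂_1: C_1 → C_0 is given by ∂[p,q] = [q] − [p]. For instance
  ∂BG = G − B.
This gives a 9×27 integer matrix of rank 8; reducing to Smith normal form yields diagonal entries (1,1,1,1,1,1,1,1).

The boundary map ∂_2: C_2 → C_1 acts by ∂[p,q,r] = [q,r] − [p,r] + [p,q]. For instance
  ∂AGJ = GJ − AJ + AG,
  ∂DEF = EF − DF + DE.
The 27×18 boundary matrix has rank 18 and Smith normal form diag(1,1,1,1,1,1,1,1,1,1,1,1,1,1,1,1,1,2).

Computing H_k = (kernel of ∂_k) / (image of ∂_{k+1}):

  H_0: rank C_0 − rank ∂_1 = 9 − 8 = 1, and the invariant factors of ∂_1 are all 1, so H_0 ≅ Z.
  H_1: rank ker ∂_1 − rank ∂_2 = (27 − 8) − 18 = 1, and ∂_2 has invariant factor 2 > 1, so H_1 ≅ Z ⊕ Z/2.
  H_2: rank ker ∂_2 − rank ∂_3 = (18 − 18) − 0 = 0, and there is no ∂_3, so H_2 ≅ 0.

As a check, the Euler characteristic is 9 − 27 + 18 = 0, which agrees with 1 − 1 + 0 = 0.

H_0 = Z,  H_1 = Z ⊕ Z/2,  H_2 = 0.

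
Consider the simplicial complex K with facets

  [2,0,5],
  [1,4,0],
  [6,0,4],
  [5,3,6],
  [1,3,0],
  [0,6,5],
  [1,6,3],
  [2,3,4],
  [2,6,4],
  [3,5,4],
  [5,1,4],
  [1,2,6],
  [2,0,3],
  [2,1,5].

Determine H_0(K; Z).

Fix the vertex order 0 < 1 < 2 < 3 < 4 < 5 < 6 and write every simplex with vertices in increasing order. Then dim K = 2 and the simplices of K are:

  0-simplices (7): [0], [1], [2], [3], [4], [5], [6]
  1-simplices (21): [0,1], [0,2], [0,3], [0,4], [0,5], [0,6], [1,2], [1,3], [1,4], [1,5], [1,6], [2,3], [2,4], [2,5], [2,6], [3,4], [3,5], [3,6], [4,5], [4,6], [5,6]
  2-simplices (14): [0,1,3], [0,1,4], [0,2,3], [0,2,5], [0,4,6], [0,5,6], [1,2,5], [1,2,6], [1,3,6], [1,4,5], [2,3,4], [2,4,6], [3,4,5], [3,5,6]

so the chain groups are C_0 ≅ Z^7, C_1 ≅ Z^21, C_2 ≅ Z^14.

∂_1: C_1 → C_0 sends each edge [p,q] (with p < q) to q − p.
The resulting 7×21 matrix has rank 6, and its Smith normal form has invariant factors (1,1,1,1,1,1).

Boundary ∂_2: C_2 → C_1 maps a triangle to the signed sum of its edges. For instance
  ∂[0,4,6] = [4,6] − [0,6] + [0,4],
  ∂[0,2,5] = [2,5] − [0,5] + [0,2].
As a 21×14 matrix over Z this has rank 13, with invariant factors (1,1,1,1,1,1,1,1,1,1,1,1,1).

From H_k ≅ ker(∂_k) / im(∂_{k+1}) we obtain:

  H_0: rank C_0 − rank ∂_1 = 7 − 6 = 1, and the invariant factors of ∂_1 are all 1, so H_0 = Z.

H_0 = Z.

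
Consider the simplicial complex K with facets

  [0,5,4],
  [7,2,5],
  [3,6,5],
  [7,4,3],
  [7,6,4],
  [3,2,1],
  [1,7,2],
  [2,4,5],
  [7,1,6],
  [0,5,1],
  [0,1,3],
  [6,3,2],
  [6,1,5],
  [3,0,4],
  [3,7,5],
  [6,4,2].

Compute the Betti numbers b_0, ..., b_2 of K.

b_0 = 1, b_1 = 2, b_2 = 1.

Fix the vertex order 0 < 1 < 2 < 3 < 4 < 5 < 6 < 7 and write every simplex with vertices in increasing order. Then dim K = 2 and the simplices of K are:

  0-simplices (8): [0], [1], [2], [3], [4], [5], [6], [7]
  1-simplices (24): (24 of them)
  2-simplices (16): [0,1,3], [0,1,5], [0,3,4], [0,4,5], [1,2,3], [1,2,7], [1,5,6], [1,6,7], [2,3,6], [2,4,5], [2,4,6], [2,5,7], [3,4,7], [3,5,6], [3,5,7], [4,6,7]

so the chain groups are C_0 ≅ Z^8, C_1 ≅ Z^24, C_2 ≅ Z^16.

The boundary map ∂_1: C_1 → C_0 is given by ∂[p,q] = [q] − [p].
The 8×24 boundary matrix has rank 7 and Smith normal form diag(1,1,1,1,1,1,1).

Boundary ∂_2: C_2 → C_1 acts by ∂[p,q,r] = [q,r] − [p,r] + [p,q]. For instance
  ∂[0,1,3] = [1,3] − [0,3] + [0,1],
  ∂[1,2,7] = [2,7] − [1,7] + [1,2].
This gives a 24×16 integer matrix of rank 15; reducing to Smith normal form yields diagonal entries (1,1,1,1,1,1,1,1,1,1,1,1,1,1,1).

Now H_k = ker ∂_k / im ∂_{k+1}, so:

  H_0: rank C_0 − rank ∂_1 = 8 − 7 = 1, and the invariant factors of ∂_1 are all 1, so H_0 = Z.
  H_1: rank ker ∂_1 − rank ∂_2 = (24 − 7) − 15 = 2, and the invariant factors of ∂_2 are all 1, so H_1 = Z^2.
  H_2: rank ker ∂_2 − rank ∂_3 = (16 − 15) − 0 = 1, and there is no ∂_3, so H_2 = Z.

Hence the Betti numbers are b_0 = 1, b_1 = 2, b_2 = 1.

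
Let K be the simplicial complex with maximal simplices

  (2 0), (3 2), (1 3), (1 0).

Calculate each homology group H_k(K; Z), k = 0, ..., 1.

H_0 ≅ Z,  H_1 ≅ Z.

Order the vertices as 0 < 1 < 2 < 3. Listing each simplex with vertices in this order, K has dimension 1 with simplices:

  0-simplices (4): [0], [1], [2], [3]
  1-simplices (4): [0,1], [0,2], [1,3], [2,3]

so the chain groups are C_0 ≅ Z^4, C_1 ≅ Z^4.

The boundary map ∂_1: C_1 → C_0 sends each edge [p,q] (with p < q) to q − p. For instance
  ∂[0,2] = [2] − [0].
As a 4×4 matrix over Z this has rank 3, with invariant factors (1,1,1).

Reading off H_k = ker ∂_k / im ∂_{k+1}:

  H_0: rank C_0 − rank ∂_1 = 4 − 3 = 1, and the invariant factors of ∂_1 are all 1, so H_0 = Z.
  H_1: rank ker ∂_1 − rank ∂_2 = (4 − 3) − 0 = 1, and there is no ∂_2, so H_1 = Z.

As a check, the Euler characteristic is 4 − 4 = 0, which agrees with 1 − 1 = 0.
(K is a triangulation of the circle S^1.)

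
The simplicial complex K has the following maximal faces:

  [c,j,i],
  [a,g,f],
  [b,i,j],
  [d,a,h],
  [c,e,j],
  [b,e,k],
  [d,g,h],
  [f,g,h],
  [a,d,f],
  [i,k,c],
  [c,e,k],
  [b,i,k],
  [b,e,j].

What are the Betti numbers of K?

Take the total order a < b < c < d < e < f < g < h < i < j < k on the vertex set. Then K (dimension 2) consists of the simplices:

  0-simplices (11): a, b, c, d, e, f, g, h, i, j, k
  1-simplices (22): ad, af, ag, ah, be, bi, bj, bk, ce, ci, cj, ck, df, dg, dh, ej, ek, fg, fh, gh, ij, ik
  2-simplices (13): adf, adh, afg, bej, bek, bij, bik, cej, cek, cij, cik, dgh, fgh

so the chain groups are C_0 ≅ Z^11, C_1 ≅ Z^22, C_2 ≅ Z^13.

∂_1: C_1 → C_0 maps an edge to its endpoints' difference, ∂[p,q] = q − p.
This gives a 11×22 integer matrix of rank 9; reducing to Smith normal form yields diagonal entries (1,1,1,1,1,1,1,1,1).

Boundary ∂_2: C_2 → C_1 maps a triangle to the signed sum of its edges. For instance
  ∂adh = dh − ah + ad,
  ∂bek = ek − bk + be.
The resulting 22×13 matrix has rank 12, and its Smith normal form has invariant factors (1,1,1,1,1,1,1,1,1,1,1,1).

Now H_k = ker ∂_k / im ∂_{k+1}, so:

  H_0: rank C_0 − rank ∂_1 = 11 − 9 = 2, and the invariant factors of ∂_1 are all 1, so H_0 ≅ Z^2.
  H_1: rank ker ∂_1 − rank ∂_2 = (22 − 9) − 12 = 1, and the invariant factors of ∂_2 are all 1, so H_1 ≅ Z.
  H_2: rank ker ∂_2 − rank ∂_3 = (13 − 12) − 0 = 1, and there is no ∂_3, so H_2 ≅ Z.

Hence the Betti numbers are b_0 = 2, b_1 = 1, b_2 = 1.

b_0 = 2, b_1 = 1, b_2 = 1.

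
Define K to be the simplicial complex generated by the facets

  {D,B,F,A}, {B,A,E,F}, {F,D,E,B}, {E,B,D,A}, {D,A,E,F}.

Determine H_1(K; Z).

Take the total order A < B < D < E < F on the vertex set. Then K (dimension 3) consists of the simplices:

  0-simplices (5): A, B, D, E, F
  1-simplices (10): AB, AD, AE, AF, BD, BE, BF, DE, DF, EF
  2-simplices (10): ABD, ABE, ABF, ADE, ADF, AEF, BDE, BDF, BEF, DEF
  3-simplices (5): ABDE, ABDF, ABEF, ADEF, BDEF

so the chain groups are C_0 ≅ Z^5, C_1 ≅ Z^10, C_2 ≅ Z^10, C_3 ≅ Z^5.

The boundary map ∂_1: C_1 → C_0 is given by ∂[p,q] = [q] − [p]. For instance
  ∂BE = E − B.
This gives a 5×10 integer matrix of rank 4; reducing to Smith normal form yields diagonal entries (1,1,1,1).

The boundary map ∂_2: C_2 → C_1 acts by ∂[p,q,r] = [q,r] − [p,r] + [p,q]. For instance
  ∂ABF = BF − AF + AB,
  ∂ADF = DF − AF + AD.
The 10×10 boundary matrix has rank 6 and Smith normal form diag(1,1,1,1,1,1).

∂_3: C_3 → C_2 sends each 3-simplex σ to the alternating sum Σ_i (−1)^i (σ with its i-th vertex removed). For instance
  ∂ABDE = BDE − ADE + ABE − ABD,
  ∂ABDF = BDF − ADF + ABF − ABD.
As a 10×5 matrix over Z this has rank 4, with invariant factors (1,1,1,1).

Now H_k = ker ∂_k / im ∂_{k+1}, so:

  H_1: rank ker ∂_1 − rank ∂_2 = (10 − 4) − 6 = 0, and the invariant factors of ∂_2 are all 1, so H_1 ≅ 0.

H_1 = 0.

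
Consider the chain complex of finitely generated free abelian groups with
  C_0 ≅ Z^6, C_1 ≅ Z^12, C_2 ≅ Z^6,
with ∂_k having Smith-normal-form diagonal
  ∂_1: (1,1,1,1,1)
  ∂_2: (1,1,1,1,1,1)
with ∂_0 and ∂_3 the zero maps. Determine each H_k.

H_0: b_0 = 6 − 0 − 5 = 1; torsion from ∂_1 factors > 1: none. So H_0 ≅ Z.
H_1: b_1 = 12 − 5 − 6 = 1; torsion from ∂_2 factors > 1: none. So H_1 ≅ Z.
H_2: b_2 = 6 − 6 − 0 = 0; torsion from ∂_3 factors > 1: none. So H_2 ≅ 0.

H_0 ≅ Z,  H_1 ≅ Z,  H_2 = 0.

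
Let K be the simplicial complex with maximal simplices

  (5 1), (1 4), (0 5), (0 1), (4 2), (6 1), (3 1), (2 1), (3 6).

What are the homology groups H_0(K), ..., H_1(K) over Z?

H_0 = Z,  H_1 = Z^3.

Order the vertices as 0 < 1 < 2 < 3 < 4 < 5 < 6. Listing each simplex with vertices in this order, K has dimension 1 with simplices:

  0-simplices (7): [0], [1], [2], [3], [4], [5], [6]
  1-simplices (9): [0,1], [0,5], [1,2], [1,3], [1,4], [1,5], [1,6], [2,4], [3,6]

giving chain groups C_0 ≅ Z^7, C_1 ≅ Z^9.

The boundary map ∂_1: C_1 → C_0 is given by ∂[p,q] = [q] − [p].
As a 7×9 matrix over Z this has rank 6, with invariant factors (1,1,1,1,1,1).

From H_k ≅ ker(∂_k) / im(∂_{k+1}) we obtain:

  H_0: rank C_0 − rank ∂_1 = 7 − 6 = 1, and the invariant factors of ∂_1 are all 1, so H_0 = Z.
  H_1: rank ker ∂_1 − rank ∂_2 = (9 − 6) − 0 = 3, and there is no ∂_2, so H_1 = Z^3.

(K is a triangulation of a wedge of 3 circles.)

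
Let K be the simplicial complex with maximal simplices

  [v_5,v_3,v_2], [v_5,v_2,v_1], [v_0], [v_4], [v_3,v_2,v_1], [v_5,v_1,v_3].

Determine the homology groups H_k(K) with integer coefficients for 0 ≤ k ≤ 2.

Order the vertices as v_0 < v_1 < v_2 < v_3 < v_4 < v_5. Listing each simplex with vertices in this order, K has dimension 2 with simplices:

  0-simplices (6): [v_0], [v_1], [v_2], [v_3], [v_4], [v_5]
  1-simplices (6): [v_1,v_2], [v_1,v_3], [v_1,v_5], [v_2,v_3], [v_2,v_5], [v_3,v_5]
  2-simplices (4): [v_1,v_2,v_3], [v_1,v_2,v_5], [v_1,v_3,v_5], [v_2,v_3,v_5]

giving chain groups C_0 ≅ Z^6, C_1 ≅ Z^6, C_2 ≅ Z^4.

Boundary ∂_1: C_1 → C_0 sends each edge [p,q] (with p < q) to q − p. For instance
  ∂[v_1,v_3] = [v_3] − [v_1].
As a 6×6 matrix over Z this has rank 3, with invariant factors (1,1,1).

The boundary map ∂_2: C_2 → C_1 acts by ∂[p,q,r] = [q,r] − [p,r] + [p,q]. For instance
  ∂[v_1,v_2,v_5] = [v_2,v_5] − [v_1,v_5] + [v_1,v_2],
  ∂[v_1,v_3,v_5] = [v_3,v_5] − [v_1,v_5] + [v_1,v_3].
This gives a 6×4 integer matrix of rank 3; reducing to Smith normal form yields diagonal entries (1,1,1).

Reading off H_k = ker ∂_k / im ∂_{k+1}:

  H_0: rank C_0 − rank ∂_1 = 6 − 3 = 3, and the invariant factors of ∂_1 are all 1, so H_0 = Z^3.
  H_1: rank ker ∂_1 − rank ∂_2 = (6 − 3) − 3 = 0, and the invariant factors of ∂_2 are all 1, so H_1 = 0.
  H_2: rank ker ∂_2 − rank ∂_3 = (4 − 3) − 0 = 1, and there is no ∂_3, so H_2 = Z.

As a check, the Euler characteristic is 6 − 6 + 4 = 4, which agrees with 3 − 0 + 1 = 4.

H_0 = Z^3,  H_1 = 0,  H_2 = Z.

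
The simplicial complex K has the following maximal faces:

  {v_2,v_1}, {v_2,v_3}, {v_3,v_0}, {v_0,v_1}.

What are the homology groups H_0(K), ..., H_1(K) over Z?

We work with the vertex ordering v_0 < v_1 < v_2 < v_3. The simplices of K, each written with vertices in increasing order, are:

  0-simplices (4): [v_0], [v_1], [v_2], [v_3]
  1-simplices (4): [v_0,v_1], [v_0,v_3], [v_1,v_2], [v_2,v_3]

so the chain groups are C_0 ≅ Z^4, C_1 ≅ Z^4.

The boundary map ∂_1: C_1 → C_0 maps an edge to its endpoints' difference, ∂[p,q] = q − p. For instance
  ∂[v_0,v_3] = [v_3] − [v_0].
The resulting 4×4 matrix has rank 3, and its Smith normal form has invariant factors (1,1,1).

From H_k ≅ ker(∂_k) / im(∂_{k+1}) we obtain:

  H_0: rank C_0 − rank ∂_1 = 4 − 3 = 1, and the invariant factors of ∂_1 are all 1, so H_0 = Z.
  H_1: rank ker ∂_1 − rank ∂_2 = (4 − 3) − 0 = 1, and there is no ∂_2, so H_1 = Z.

H_0 ≅ Z,  H_1 ≅ Z.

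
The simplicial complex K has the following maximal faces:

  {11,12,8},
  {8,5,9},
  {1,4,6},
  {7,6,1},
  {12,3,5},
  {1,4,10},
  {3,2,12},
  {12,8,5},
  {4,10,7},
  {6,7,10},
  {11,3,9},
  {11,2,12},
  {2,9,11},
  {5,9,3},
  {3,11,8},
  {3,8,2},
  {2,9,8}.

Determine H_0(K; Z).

Take the total order 1 < 2 < 3 < 4 < 5 < 6 < 7 < 8 < 9 < 10 < 11 < 12 on the vertex set. Then K (dimension 2) consists of the simplices:

  0-simplices (12): [1], [2], [3], [4], [5], [6], [7], [8], [9], [10], [11], [12]
  1-simplices (28): (28 of them)
  2-simplices (17): (17 of them)

Hence C_0 ≅ Z^12, C_1 ≅ Z^28, C_2 ≅ Z^17.

The boundary map ∂_1: C_1 → C_0 is given by ∂[p,q] = [q] − [p]. For instance
  ∂[4,10] = [10] − [4].
The 12×28 boundary matrix has rank 10 and Smith normal form diag(1,1,1,1,1,1,1,1,1,1).

Boundary ∂_2: C_2 → C_1 acts by ∂[p,q,r] = [q,r] − [p,r] + [p,q]. For instance
  ∂[6,7,10] = [7,10] − [6,10] + [6,7],
  ∂[5,8,12] = [8,12] − [5,12] + [5,8].
The 28×17 boundary matrix has rank 17 and Smith normal form diag(1,1,1,1,1,1,1,1,1,1,1,1,1,1,1,1,2).

From H_k ≅ ker(∂_k) / im(∂_{k+1}) we obtain:

  H_0: rank C_0 − rank ∂_1 = 12 − 10 = 2, and the invariant factors of ∂_1 are all 1, so H_0 = Z^2.

H_0 = Z^2.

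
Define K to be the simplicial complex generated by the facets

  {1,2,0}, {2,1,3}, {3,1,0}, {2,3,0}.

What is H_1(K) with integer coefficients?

H_1 ≅ 0.

K has 4 vertices, 6 edges, 4 triangles.
rank ∂_1 = 3, rank ∂_2 = 3 ⇒ b_1 = 6 − 3 − 3 = 0; all invariant factors of ∂_2 are 1 so no torsion. So H_1 = 0.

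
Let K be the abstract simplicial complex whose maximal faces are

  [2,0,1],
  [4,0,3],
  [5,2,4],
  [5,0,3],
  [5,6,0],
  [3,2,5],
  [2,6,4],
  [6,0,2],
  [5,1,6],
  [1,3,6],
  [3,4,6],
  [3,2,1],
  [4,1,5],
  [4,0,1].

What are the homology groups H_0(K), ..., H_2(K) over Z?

Take the total order 0 < 1 < 2 < 3 < 4 < 5 < 6 on the vertex set. Then K (dimension 2) consists of the simplices:

  0-simplices (7): [0], [1], [2], [3], [4], [5], [6]
  1-simplices (21): [0,1], [0,2], [0,3], [0,4], [0,5], [0,6], [1,2], [1,3], [1,4], [1,5], [1,6], [2,3], [2,4], [2,5], [2,6], [3,4], [3,5], [3,6], [4,5], [4,6], [5,6]
  2-simplices (14): [0,1,2], [0,1,4], [0,2,6], [0,3,4], [0,3,5], [0,5,6], [1,2,3], [1,3,6], [1,4,5], [1,5,6], [2,3,5], [2,4,5], [2,4,6], [3,4,6]

so the chain groups are C_0 ≅ Z^7, C_1 ≅ Z^21, C_2 ≅ Z^14.

Boundary ∂_1: C_1 → C_0 maps an edge to its endpoints' difference, ∂[p,q] = q − p. For instance
  ∂[0,2] = [2] − [0].
The resulting 7×21 matrix has rank 6, and its Smith normal form has invariant factors (1,1,1,1,1,1).

The boundary map ∂_2: C_2 → C_1 acts by ∂[p,q,r] = [q,r] − [p,r] + [p,q]. For instance
  ∂[0,5,6] = [5,6] − [0,6] + [0,5],
  ∂[0,2,6] = [2,6] − [0,6] + [0,2].
The resulting 21×14 matrix has rank 13, and its Smith normal form has invariant factors (1,1,1,1,1,1,1,1,1,1,1,1,1).

Now H_k = ker ∂_k / im ∂_{k+1}, so:

  H_0: rank C_0 − rank ∂_1 = 7 − 6 = 1, and the invariant factors of ∂_1 are all 1, so H_0 = Z.
  H_1: rank ker ∂_1 − rank ∂_2 = (21 − 6) − 13 = 2, and the invariant factors of ∂_2 are all 1, so H_1 = Z^2.
  H_2: rank ker ∂_2 − rank ∂_3 = (14 − 13) − 0 = 1, and there is no ∂_3, so H_2 = Z.

(K is a triangulation of the torus T^2.)

H_0 ≅ Z,  H_1 ≅ Z^2,  H_2 ≅ Z.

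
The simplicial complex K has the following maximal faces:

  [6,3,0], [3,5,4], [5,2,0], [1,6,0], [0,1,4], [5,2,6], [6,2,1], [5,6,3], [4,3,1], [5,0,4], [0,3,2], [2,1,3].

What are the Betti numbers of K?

b_0 = 1, b_1 = 0, b_2 = 0.

Take the total order 0 < 1 < 2 < 3 < 4 < 5 < 6 on the vertex set. Then K (dimension 2) consists of the simplices:

  0-simplices (7): [0], [1], [2], [3], [4], [5], [6]
  1-simplices (18): [0,1], [0,2], [0,3], [0,4], [0,5], [0,6], [1,2], [1,3], [1,4], [1,6], [2,3], [2,5], [2,6], [3,4], [3,5], [3,6], [4,5], [5,6]
  2-simplices (12): [0,1,4], [0,1,6], [0,2,3], [0,2,5], [0,3,6], [0,4,5], [1,2,3], [1,2,6], [1,3,4], [2,5,6], [3,4,5], [3,5,6]

so the chain groups are C_0 ≅ Z^7, C_1 ≅ Z^18, C_2 ≅ Z^12.

Boundary ∂_1: C_1 → C_0 maps an edge to its endpoints' difference, ∂[p,q] = q − p. For instance
  ∂[1,6] = [6] − [1].
The resulting 7×18 matrix has rank 6, and its Smith normal form has invariant factors (1,1,1,1,1,1).

The boundary map ∂_2: C_2 → C_1 sends each 2-simplex [p,q,r] to [q,r] − [p,r] + [p,q]. For instance
  ∂[1,2,3] = [2,3] − [1,3] + [1,2],
  ∂[0,3,6] = [3,6] − [0,6] + [0,3].
The 18×12 boundary matrix has rank 12 and Smith normal form diag(1,1,1,1,1,1,1,1,1,1,1,2).

Computing H_k = (kernel of ∂_k) / (image of ∂_{k+1}):

  H_0: rank C_0 − rank ∂_1 = 7 − 6 = 1, and the invariant factors of ∂_1 are all 1, so H_0 = Z.
  H_1: rank ker ∂_1 − rank ∂_2 = (18 − 6) − 12 = 0, and ∂_2 has invariant factor 2 > 1, so H_1 = Z_2.
  H_2: rank ker ∂_2 − rank ∂_3 = (12 − 12) − 0 = 0, and there is no ∂_3, so H_2 = 0.

Hence the Betti numbers are b_0 = 1, b_1 = 0, b_2 = 0.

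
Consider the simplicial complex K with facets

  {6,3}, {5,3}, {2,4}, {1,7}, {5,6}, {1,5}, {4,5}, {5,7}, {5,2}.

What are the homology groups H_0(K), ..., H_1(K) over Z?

H_0 ≅ Z,  H_1 ≅ Z^3.

Take the total order 1 < 2 < 3 < 4 < 5 < 6 < 7 on the vertex set. Then K (dimension 1) consists of the simplices:

  0-simplices (7): [1], [2], [3], [4], [5], [6], [7]
  1-simplices (9): [1,5], [1,7], [2,4], [2,5], [3,5], [3,6], [4,5], [5,6], [5,7]

giving chain groups C_0 ≅ Z^7, C_1 ≅ Z^9.

The boundary map ∂_1: C_1 → C_0 sends each edge [p,q] (with p < q) to q − p. For instance
  ∂[4,5] = [5] − [4].
This gives a 7×9 integer matrix of rank 6; reducing to Smith normal form yields diagonal entries (1,1,1,1,1,1).

Computing H_k = (kernel of ∂_k) / (image of ∂_{k+1}):

  H_0: rank C_0 − rank ∂_1 = 7 − 6 = 1, and the invariant factors of ∂_1 are all 1, so H_0 = Z.
  H_1: rank ker ∂_1 − rank ∂_2 = (9 − 6) − 0 = 3, and there is no ∂_2, so H_1 = Z^3.

As a check, the Euler characteristic is 7 − 9 = -2, which agrees with 1 − 3 = -2.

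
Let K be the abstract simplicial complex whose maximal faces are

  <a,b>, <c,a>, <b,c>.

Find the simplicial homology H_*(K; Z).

H_0 ≅ Z,  H_1 ≅ Z.

Fix the vertex order a < b < c and write every simplex with vertices in increasing order. Then dim K = 1 and the simplices of K are:

  0-simplices (3): a, b, c
  1-simplices (3): ab, ac, bc

so the chain groups are C_0 ≅ Z^3, C_1 ≅ Z^3.

Boundary ∂_1: C_1 → C_0 maps an edge to its endpoints' difference, ∂[p,q] = q − p.
The resulting 3×3 matrix has rank 2, and its Smith normal form has invariant factors (1,1).

From H_k ≅ ker(∂_k) / im(∂_{k+1}) we obtain:

  H_0: rank C_0 − rank ∂_1 = 3 − 2 = 1, and the invariant factors of ∂_1 are all 1, so H_0 = Z.
  H_1: rank ker ∂_1 − rank ∂_2 = (3 − 2) − 0 = 1, and there is no ∂_2, so H_1 = Z.

As a check, the Euler characteristic is 3 − 3 = 0, which agrees with 1 − 1 = 0.
(K is a triangulation of the circle S^1.)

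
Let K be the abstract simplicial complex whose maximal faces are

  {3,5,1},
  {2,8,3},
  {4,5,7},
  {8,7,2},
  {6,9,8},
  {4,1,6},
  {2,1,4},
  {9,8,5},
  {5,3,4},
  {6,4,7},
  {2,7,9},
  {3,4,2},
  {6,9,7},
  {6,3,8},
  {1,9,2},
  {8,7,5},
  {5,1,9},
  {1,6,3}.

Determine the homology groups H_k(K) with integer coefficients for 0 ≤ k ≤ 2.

Order the vertices as 1 < 2 < 3 < 4 < 5 < 6 < 7 < 8 < 9. Listing each simplex with vertices in this order, K has dimension 2 with simplices:

  0-simplices (9): [1], [2], [3], [4], [5], [6], [7], [8], [9]
  1-simplices (27): (27 of them)
  2-simplices (18): [1,2,4], [1,2,9], [1,3,5], [1,3,6], [1,4,6], [1,5,9], [2,3,4], [2,3,8], [2,7,8], [2,7,9], [3,4,5], [3,6,8], [4,5,7], [4,6,7], [5,7,8], [5,8,9], [6,7,9], [6,8,9]

Hence C_0 ≅ Z^9, C_1 ≅ Z^27, C_2 ≅ Z^18.

The boundary map ∂_1: C_1 → C_0 maps an edge to its endpoints' difference, ∂[p,q] = q − p. For instance
  ∂[5,7] = [7] − [5].
This gives a 9×27 integer matrix of rank 8; reducing to Smith normal form yields diagonal entries (1,1,1,1,1,1,1,1).

∂_2: C_2 → C_1 sends each 2-simplex [p,q,r] to [q,r] − [p,r] + [p,q]. For instance
  ∂[1,2,9] = [2,9] − [1,9] + [1,2],
  ∂[2,7,9] = [7,9] − [2,9] + [2,7].
The 27×18 boundary matrix has rank 18 and Smith normal form diag(1,1,1,1,1,1,1,1,1,1,1,1,1,1,1,1,1,2).

Now H_k = ker ∂_k / im ∂_{k+1}, so:

  H_0: rank C_0 − rank ∂_1 = 9 − 8 = 1, and the invariant factors of ∂_1 are all 1, so H_0 ≅ Z.
  H_1: rank ker ∂_1 − rank ∂_2 = (27 − 8) − 18 = 1, and ∂_2 has invariant factor 2 > 1, so H_1 ≅ Z × Z/2.
  H_2: rank ker ∂_2 − rank ∂_3 = (18 − 18) − 0 = 0, and there is no ∂_3, so H_2 ≅ 0.

H_0 = Z,  H_1 = Z × Z/2,  H_2 = 0.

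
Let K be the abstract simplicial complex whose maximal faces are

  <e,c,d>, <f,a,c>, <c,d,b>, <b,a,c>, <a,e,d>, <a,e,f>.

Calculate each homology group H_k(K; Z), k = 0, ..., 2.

H_0 ≅ Z,  H_1 ≅ Z,  H_2 = 0.

Take the total order a < b < c < d < e < f on the vertex set. Then K (dimension 2) consists of the simplices:

  0-simplices (6): a, b, c, d, e, f
  1-simplices (12): ab, ac, ad, ae, af, bc, bd, cd, ce, cf, de, ef
  2-simplices (6): abc, acf, ade, aef, bcd, cde

so the chain groups are C_0 ≅ Z^6, C_1 ≅ Z^12, C_2 ≅ Z^6.

∂_1: C_1 → C_0 maps an edge to its endpoints' difference, ∂[p,q] = q − p. For instance
  ∂de = e − d.
The resulting 6×12 matrix has rank 5, and its Smith normal form has invariant factors (1,1,1,1,1).

∂_2: C_2 → C_1 sends each 2-simplex [p,q,r] to [q,r] − [p,r] + [p,q]. For instance
  ∂acf = cf − af + ac,
  ∂bcd = cd − bd + bc.
The resulting 12×6 matrix has rank 6, and its Smith normal form has invariant factors (1,1,1,1,1,1).

Computing H_k = (kernel of ∂_k) / (image of ∂_{k+1}):

  H_0: rank C_0 − rank ∂_1 = 6 − 5 = 1, and the invariant factors of ∂_1 are all 1, so H_0 = Z.
  H_1: rank ker ∂_1 − rank ∂_2 = (12 − 5) − 6 = 1, and the invariant factors of ∂_2 are all 1, so H_1 = Z.
  H_2: rank ker ∂_2 − rank ∂_3 = (6 − 6) − 0 = 0, and there is no ∂_3, so H_2 = 0.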